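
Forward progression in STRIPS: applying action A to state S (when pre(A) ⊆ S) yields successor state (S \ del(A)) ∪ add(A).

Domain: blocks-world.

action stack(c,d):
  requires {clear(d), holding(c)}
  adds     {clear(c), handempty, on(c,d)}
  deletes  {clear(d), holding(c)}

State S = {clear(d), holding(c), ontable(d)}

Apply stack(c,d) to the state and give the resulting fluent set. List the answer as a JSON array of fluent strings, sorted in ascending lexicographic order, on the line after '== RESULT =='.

Progress:
  pre ⊆ S: {clear(d), holding(c)} ⊆ S  — applicable
  S \ del = {ontable(d)}
  ∪ add   = {clear(c), handempty, on(c,d), ontable(d)}

== RESULT ==
["clear(c)", "handempty", "on(c,d)", "ontable(d)"]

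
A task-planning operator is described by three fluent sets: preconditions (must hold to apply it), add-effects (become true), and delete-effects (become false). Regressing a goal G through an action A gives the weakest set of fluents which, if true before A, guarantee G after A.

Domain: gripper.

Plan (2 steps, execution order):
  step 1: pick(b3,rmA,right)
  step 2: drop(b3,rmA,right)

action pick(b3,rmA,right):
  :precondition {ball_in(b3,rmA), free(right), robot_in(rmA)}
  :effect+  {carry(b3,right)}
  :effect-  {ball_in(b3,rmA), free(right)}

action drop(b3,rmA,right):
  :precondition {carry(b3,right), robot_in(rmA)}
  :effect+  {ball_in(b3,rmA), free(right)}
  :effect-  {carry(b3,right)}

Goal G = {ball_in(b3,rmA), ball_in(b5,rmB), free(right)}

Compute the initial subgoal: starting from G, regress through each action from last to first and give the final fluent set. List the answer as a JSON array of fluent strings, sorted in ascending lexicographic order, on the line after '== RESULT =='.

Regress step by step:
  through step 2 (drop(b3,rmA,right)): drop {ball_in(b3,rmA), free(right)}, keep {ball_in(b5,rmB)}, require {carry(b3,right), robot_in(rmA)}
    → {ball_in(b5,rmB), carry(b3,right), robot_in(rmA)}
  through step 1 (pick(b3,rmA,right)): drop {carry(b3,right)}, keep {ball_in(b5,rmB), robot_in(rmA)}, require {ball_in(b3,rmA), free(right), robot_in(rmA)}
    → {ball_in(b3,rmA), ball_in(b5,rmB), free(right), robot_in(rmA)}

== RESULT ==
["ball_in(b3,rmA)", "ball_in(b5,rmB)", "free(right)", "robot_in(rmA)"]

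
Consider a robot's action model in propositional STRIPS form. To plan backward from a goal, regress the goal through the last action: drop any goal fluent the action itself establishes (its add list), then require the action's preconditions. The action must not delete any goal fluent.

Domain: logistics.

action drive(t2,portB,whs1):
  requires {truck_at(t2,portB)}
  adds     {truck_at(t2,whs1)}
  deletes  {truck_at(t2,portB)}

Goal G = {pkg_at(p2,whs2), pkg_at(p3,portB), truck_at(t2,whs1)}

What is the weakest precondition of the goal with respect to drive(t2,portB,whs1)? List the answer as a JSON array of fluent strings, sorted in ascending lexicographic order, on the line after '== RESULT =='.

Regress:
  G ∩ del = {}  (empty — regression defined)
  G \ add = {pkg_at(p2,whs2), pkg_at(p3,portB), truck_at(t2,whs1)} \ {truck_at(t2,whs1)} = {pkg_at(p2,whs2), pkg_at(p3,portB)}
  ∪ pre   = {pkg_at(p2,whs2), pkg_at(p3,portB)} ∪ {truck_at(t2,portB)}
          = {pkg_at(p2,whs2), pkg_at(p3,portB), truck_at(t2,portB)}

== RESULT ==
["pkg_at(p2,whs2)", "pkg_at(p3,portB)", "truck_at(t2,portB)"]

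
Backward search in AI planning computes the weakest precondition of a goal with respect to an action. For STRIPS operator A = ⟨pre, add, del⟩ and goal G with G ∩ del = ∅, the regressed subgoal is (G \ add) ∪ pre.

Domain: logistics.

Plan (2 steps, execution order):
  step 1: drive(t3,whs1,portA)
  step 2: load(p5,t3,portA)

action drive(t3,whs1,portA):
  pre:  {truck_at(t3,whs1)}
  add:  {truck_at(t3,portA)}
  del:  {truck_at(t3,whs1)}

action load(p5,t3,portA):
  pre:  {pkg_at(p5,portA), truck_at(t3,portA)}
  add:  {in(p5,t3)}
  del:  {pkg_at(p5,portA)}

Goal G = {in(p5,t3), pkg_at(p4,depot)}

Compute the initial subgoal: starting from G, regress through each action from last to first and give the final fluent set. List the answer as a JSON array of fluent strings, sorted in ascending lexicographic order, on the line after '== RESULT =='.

Regress step by step:
  through step 2 (load(p5,t3,portA)): drop {in(p5,t3)}, keep {pkg_at(p4,depot)}, require {pkg_at(p5,portA), truck_at(t3,portA)}
    → {pkg_at(p4,depot), pkg_at(p5,portA), truck_at(t3,portA)}
  through step 1 (drive(t3,whs1,portA)): drop {truck_at(t3,portA)}, keep {pkg_at(p4,depot), pkg_at(p5,portA)}, require {truck_at(t3,whs1)}
    → {pkg_at(p4,depot), pkg_at(p5,portA), truck_at(t3,whs1)}

== RESULT ==
["pkg_at(p4,depot)", "pkg_at(p5,portA)", "truck_at(t3,whs1)"]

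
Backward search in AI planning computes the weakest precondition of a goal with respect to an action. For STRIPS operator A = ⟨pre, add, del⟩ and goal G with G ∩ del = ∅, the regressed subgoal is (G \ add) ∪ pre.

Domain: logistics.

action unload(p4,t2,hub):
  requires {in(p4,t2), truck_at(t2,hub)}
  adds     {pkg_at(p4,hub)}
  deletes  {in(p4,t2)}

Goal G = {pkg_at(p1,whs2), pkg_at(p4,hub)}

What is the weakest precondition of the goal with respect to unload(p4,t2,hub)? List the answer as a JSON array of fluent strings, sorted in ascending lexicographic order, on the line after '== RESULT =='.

Compute (G \ add) ∪ pre:
  G ∩ del = {}  (empty — regression defined)
  G \ add = {pkg_at(p1,whs2), pkg_at(p4,hub)} \ {pkg_at(p4,hub)} = {pkg_at(p1,whs2)}
  ∪ pre   = {pkg_at(p1,whs2)} ∪ {in(p4,t2), truck_at(t2,hub)}
          = {in(p4,t2), pkg_at(p1,whs2), truck_at(t2,hub)}

== RESULT ==
["in(p4,t2)", "pkg_at(p1,whs2)", "truck_at(t2,hub)"]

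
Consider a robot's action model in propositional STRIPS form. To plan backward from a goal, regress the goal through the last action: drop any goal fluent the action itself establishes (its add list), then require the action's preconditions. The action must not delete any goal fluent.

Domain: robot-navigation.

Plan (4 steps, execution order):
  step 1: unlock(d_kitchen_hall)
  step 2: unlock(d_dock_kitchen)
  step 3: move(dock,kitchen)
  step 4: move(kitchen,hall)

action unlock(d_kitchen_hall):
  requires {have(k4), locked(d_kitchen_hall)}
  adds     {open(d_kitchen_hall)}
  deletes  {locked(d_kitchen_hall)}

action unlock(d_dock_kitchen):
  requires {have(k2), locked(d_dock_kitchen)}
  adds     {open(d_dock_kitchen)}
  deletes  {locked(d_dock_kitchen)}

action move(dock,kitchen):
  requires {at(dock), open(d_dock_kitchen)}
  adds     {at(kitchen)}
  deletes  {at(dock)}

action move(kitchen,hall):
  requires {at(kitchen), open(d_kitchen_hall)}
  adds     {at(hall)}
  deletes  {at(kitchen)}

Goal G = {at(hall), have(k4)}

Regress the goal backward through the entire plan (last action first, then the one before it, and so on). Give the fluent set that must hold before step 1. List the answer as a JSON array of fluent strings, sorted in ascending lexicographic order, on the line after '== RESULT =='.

Regress step by step:
  through step 4 (move(kitchen,hall)): drop {at(hall)}, keep {have(k4)}, require {at(kitchen), open(d_kitchen_hall)}
    → {at(kitchen), have(k4), open(d_kitchen_hall)}
  through step 3 (move(dock,kitchen)): drop {at(kitchen)}, keep {have(k4), open(d_kitchen_hall)}, require {at(dock), open(d_dock_kitchen)}
    → {at(dock), have(k4), open(d_dock_kitchen), open(d_kitchen_hall)}
  through step 2 (unlock(d_dock_kitchen)): drop {open(d_dock_kitchen)}, keep {at(dock), have(k4), open(d_kitchen_hall)}, require {have(k2), locked(d_dock_kitchen)}
    → {at(dock), have(k2), have(k4), locked(d_dock_kitchen), open(d_kitchen_hall)}
  through step 1 (unlock(d_kitchen_hall)): drop {open(d_kitchen_hall)}, keep {at(dock), have(k2), have(k4), locked(d_dock_kitchen)}, require {have(k4), locked(d_kitchen_hall)}
    → {at(dock), have(k2), have(k4), locked(d_dock_kitchen), locked(d_kitchen_hall)}

== RESULT ==
["at(dock)", "have(k2)", "have(k4)", "locked(d_dock_kitchen)", "locked(d_kitchen_hall)"]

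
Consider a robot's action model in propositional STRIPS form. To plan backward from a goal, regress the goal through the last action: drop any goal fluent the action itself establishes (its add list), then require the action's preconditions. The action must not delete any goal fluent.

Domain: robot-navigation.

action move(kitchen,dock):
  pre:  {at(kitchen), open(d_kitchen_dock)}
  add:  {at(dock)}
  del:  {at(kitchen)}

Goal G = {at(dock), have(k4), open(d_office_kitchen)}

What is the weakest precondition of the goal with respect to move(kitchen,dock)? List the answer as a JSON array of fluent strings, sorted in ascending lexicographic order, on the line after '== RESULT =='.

Regress:
  G ∩ del = {}  (empty — regression defined)
  G \ add = {at(dock), have(k4), open(d_office_kitchen)} \ {at(dock)} = {have(k4), open(d_office_kitchen)}
  ∪ pre   = {have(k4), open(d_office_kitchen)} ∪ {at(kitchen), open(d_kitchen_dock)}
          = {at(kitchen), have(k4), open(d_kitchen_dock), open(d_office_kitchen)}

== RESULT ==
["at(kitchen)", "have(k4)", "open(d_kitchen_dock)", "open(d_office_kitchen)"]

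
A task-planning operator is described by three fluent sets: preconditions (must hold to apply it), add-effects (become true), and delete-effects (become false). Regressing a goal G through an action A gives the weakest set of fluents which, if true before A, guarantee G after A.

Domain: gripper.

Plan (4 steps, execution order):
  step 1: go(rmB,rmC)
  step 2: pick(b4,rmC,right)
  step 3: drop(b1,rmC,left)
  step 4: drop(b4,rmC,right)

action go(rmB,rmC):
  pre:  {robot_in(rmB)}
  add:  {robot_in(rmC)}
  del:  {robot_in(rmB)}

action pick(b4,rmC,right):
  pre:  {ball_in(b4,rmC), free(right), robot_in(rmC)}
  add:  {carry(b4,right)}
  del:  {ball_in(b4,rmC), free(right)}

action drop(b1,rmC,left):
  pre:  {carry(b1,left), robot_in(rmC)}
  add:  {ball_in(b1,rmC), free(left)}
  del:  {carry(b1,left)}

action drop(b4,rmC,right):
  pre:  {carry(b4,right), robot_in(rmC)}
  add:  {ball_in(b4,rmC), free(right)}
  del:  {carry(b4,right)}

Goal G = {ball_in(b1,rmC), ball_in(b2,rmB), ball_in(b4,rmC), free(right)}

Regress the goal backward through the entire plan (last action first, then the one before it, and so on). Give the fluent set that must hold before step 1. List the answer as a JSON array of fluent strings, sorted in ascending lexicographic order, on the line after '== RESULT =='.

Regress step by step:
  through step 4 (drop(b4,rmC,right)): drop {ball_in(b4,rmC), free(right)}, keep {ball_in(b1,rmC), ball_in(b2,rmB)}, require {carry(b4,right), robot_in(rmC)}
    → {ball_in(b1,rmC), ball_in(b2,rmB), carry(b4,right), robot_in(rmC)}
  through step 3 (drop(b1,rmC,left)): drop {ball_in(b1,rmC)}, keep {ball_in(b2,rmB), carry(b4,right), robot_in(rmC)}, require {carry(b1,left), robot_in(rmC)}
    → {ball_in(b2,rmB), carry(b1,left), carry(b4,right), robot_in(rmC)}
  through step 2 (pick(b4,rmC,right)): drop {carry(b4,right)}, keep {ball_in(b2,rmB), carry(b1,left), robot_in(rmC)}, require {ball_in(b4,rmC), free(right), robot_in(rmC)}
    → {ball_in(b2,rmB), ball_in(b4,rmC), carry(b1,left), free(right), robot_in(rmC)}
  through step 1 (go(rmB,rmC)): drop {robot_in(rmC)}, keep {ball_in(b2,rmB), ball_in(b4,rmC), carry(b1,left), free(right)}, require {robot_in(rmB)}
    → {ball_in(b2,rmB), ball_in(b4,rmC), carry(b1,left), free(right), robot_in(rmB)}

== RESULT ==
["ball_in(b2,rmB)", "ball_in(b4,rmC)", "carry(b1,left)", "free(right)", "robot_in(rmB)"]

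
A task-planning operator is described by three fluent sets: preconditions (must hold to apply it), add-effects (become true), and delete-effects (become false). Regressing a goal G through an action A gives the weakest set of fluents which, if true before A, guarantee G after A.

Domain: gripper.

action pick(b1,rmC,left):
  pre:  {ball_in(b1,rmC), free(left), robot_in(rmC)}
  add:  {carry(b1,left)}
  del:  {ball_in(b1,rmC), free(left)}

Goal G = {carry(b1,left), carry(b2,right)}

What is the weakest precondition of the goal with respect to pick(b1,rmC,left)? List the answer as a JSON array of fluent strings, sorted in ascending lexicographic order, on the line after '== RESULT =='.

Regress:
  G ∩ del = {}  (empty — regression defined)
  G \ add = {carry(b1,left), carry(b2,right)} \ {carry(b1,left)} = {carry(b2,right)}
  ∪ pre   = {carry(b2,right)} ∪ {ball_in(b1,rmC), free(left), robot_in(rmC)}
          = {ball_in(b1,rmC), carry(b2,right), free(left), robot_in(rmC)}

== RESULT ==
["ball_in(b1,rmC)", "carry(b2,right)", "free(left)", "robot_in(rmC)"]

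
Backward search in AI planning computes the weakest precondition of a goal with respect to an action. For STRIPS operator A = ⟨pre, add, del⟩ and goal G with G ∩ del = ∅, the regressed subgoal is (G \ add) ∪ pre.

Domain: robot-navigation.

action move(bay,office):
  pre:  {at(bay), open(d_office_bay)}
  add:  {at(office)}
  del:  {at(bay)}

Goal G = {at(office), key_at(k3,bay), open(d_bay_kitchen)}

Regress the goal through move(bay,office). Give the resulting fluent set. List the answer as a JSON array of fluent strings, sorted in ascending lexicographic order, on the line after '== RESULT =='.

Compute (G \ add) ∪ pre:
  G ∩ del = {}  (empty — regression defined)
  G \ add = {at(office), key_at(k3,bay), open(d_bay_kitchen)} \ {at(office)} = {key_at(k3,bay), open(d_bay_kitchen)}
  ∪ pre   = {key_at(k3,bay), open(d_bay_kitchen)} ∪ {at(bay), open(d_office_bay)}
          = {at(bay), key_at(k3,bay), open(d_bay_kitchen), open(d_office_bay)}

== RESULT ==
["at(bay)", "key_at(k3,bay)", "open(d_bay_kitchen)", "open(d_office_bay)"]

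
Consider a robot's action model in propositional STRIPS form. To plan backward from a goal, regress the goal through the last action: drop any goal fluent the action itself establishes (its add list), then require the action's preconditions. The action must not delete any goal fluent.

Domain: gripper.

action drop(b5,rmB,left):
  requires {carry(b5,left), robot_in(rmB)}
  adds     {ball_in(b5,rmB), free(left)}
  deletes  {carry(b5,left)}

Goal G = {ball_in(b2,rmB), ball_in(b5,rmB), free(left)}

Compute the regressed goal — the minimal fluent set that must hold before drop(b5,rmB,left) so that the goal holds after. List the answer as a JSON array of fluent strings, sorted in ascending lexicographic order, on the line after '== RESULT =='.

Regress:
  G ∩ del = {}  (empty — regression defined)
  G \ add = {ball_in(b2,rmB), ball_in(b5,rmB), free(left)} \ {ball_in(b5,rmB), free(left)} = {ball_in(b2,rmB)}
  ∪ pre   = {ball_in(b2,rmB)} ∪ {carry(b5,left), robot_in(rmB)}
          = {ball_in(b2,rmB), carry(b5,left), robot_in(rmB)}

== RESULT ==
["ball_in(b2,rmB)", "carry(b5,left)", "robot_in(rmB)"]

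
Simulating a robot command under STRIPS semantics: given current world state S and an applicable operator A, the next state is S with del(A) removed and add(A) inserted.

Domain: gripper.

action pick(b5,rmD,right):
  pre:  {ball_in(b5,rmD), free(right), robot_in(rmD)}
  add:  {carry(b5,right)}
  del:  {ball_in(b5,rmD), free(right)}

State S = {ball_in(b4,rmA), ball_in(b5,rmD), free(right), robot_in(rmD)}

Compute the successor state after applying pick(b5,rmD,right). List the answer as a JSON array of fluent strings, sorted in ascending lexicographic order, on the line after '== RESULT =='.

Progress:
  pre ⊆ S: {ball_in(b5,rmD), free(right), robot_in(rmD)} ⊆ S  — applicable
  S \ del = {ball_in(b4,rmA), robot_in(rmD)}
  ∪ add   = {ball_in(b4,rmA), carry(b5,right), robot_in(rmD)}

== RESULT ==
["ball_in(b4,rmA)", "carry(b5,right)", "robot_in(rmD)"]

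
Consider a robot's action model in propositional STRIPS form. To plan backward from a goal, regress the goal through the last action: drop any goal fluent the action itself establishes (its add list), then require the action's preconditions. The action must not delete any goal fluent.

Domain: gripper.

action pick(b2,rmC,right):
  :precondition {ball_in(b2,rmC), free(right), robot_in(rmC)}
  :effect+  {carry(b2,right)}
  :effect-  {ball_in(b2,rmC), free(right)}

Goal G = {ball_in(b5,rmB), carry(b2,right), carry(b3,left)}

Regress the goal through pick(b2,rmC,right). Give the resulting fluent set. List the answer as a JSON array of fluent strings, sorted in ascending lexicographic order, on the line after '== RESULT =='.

Compute (G \ add) ∪ pre:
  G ∩ del = {}  (empty — regression defined)
  G \ add = {ball_in(b5,rmB), carry(b2,right), carry(b3,left)} \ {carry(b2,right)} = {ball_in(b5,rmB), carry(b3,left)}
  ∪ pre   = {ball_in(b5,rmB), carry(b3,left)} ∪ {ball_in(b2,rmC), free(right), robot_in(rmC)}
          = {ball_in(b2,rmC), ball_in(b5,rmB), carry(b3,left), free(right), robot_in(rmC)}

== RESULT ==
["ball_in(b2,rmC)", "ball_in(b5,rmB)", "carry(b3,left)", "free(right)", "robot_in(rmC)"]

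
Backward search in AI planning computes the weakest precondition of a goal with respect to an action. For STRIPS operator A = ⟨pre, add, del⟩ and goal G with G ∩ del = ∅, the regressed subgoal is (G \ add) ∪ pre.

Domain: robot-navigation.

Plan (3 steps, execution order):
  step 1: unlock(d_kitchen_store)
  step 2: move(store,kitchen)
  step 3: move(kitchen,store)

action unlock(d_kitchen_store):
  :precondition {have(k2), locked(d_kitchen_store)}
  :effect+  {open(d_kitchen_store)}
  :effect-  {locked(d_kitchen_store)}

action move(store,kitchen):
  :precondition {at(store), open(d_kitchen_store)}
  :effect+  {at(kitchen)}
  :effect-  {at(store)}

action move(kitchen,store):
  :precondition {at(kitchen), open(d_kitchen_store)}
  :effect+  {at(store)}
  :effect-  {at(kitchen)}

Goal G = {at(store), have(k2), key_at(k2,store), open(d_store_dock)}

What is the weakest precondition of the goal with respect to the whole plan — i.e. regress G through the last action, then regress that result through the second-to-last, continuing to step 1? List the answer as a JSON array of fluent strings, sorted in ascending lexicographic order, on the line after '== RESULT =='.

Regress step by step:
  through step 3 (move(kitchen,store)): drop {at(store)}, keep {have(k2), key_at(k2,store), open(d_store_dock)}, require {at(kitchen), open(d_kitchen_store)}
    → {at(kitchen), have(k2), key_at(k2,store), open(d_kitchen_store), open(d_store_dock)}
  through step 2 (move(store,kitchen)): drop {at(kitchen)}, keep {have(k2), key_at(k2,store), open(d_kitchen_store), open(d_store_dock)}, require {at(store), open(d_kitchen_store)}
    → {at(store), have(k2), key_at(k2,store), open(d_kitchen_store), open(d_store_dock)}
  through step 1 (unlock(d_kitchen_store)): drop {open(d_kitchen_store)}, keep {at(store), have(k2), key_at(k2,store), open(d_store_dock)}, require {have(k2), locked(d_kitchen_store)}
    → {at(store), have(k2), key_at(k2,store), locked(d_kitchen_store), open(d_store_dock)}

== RESULT ==
["at(store)", "have(k2)", "key_at(k2,store)", "locked(d_kitchen_store)", "open(d_store_dock)"]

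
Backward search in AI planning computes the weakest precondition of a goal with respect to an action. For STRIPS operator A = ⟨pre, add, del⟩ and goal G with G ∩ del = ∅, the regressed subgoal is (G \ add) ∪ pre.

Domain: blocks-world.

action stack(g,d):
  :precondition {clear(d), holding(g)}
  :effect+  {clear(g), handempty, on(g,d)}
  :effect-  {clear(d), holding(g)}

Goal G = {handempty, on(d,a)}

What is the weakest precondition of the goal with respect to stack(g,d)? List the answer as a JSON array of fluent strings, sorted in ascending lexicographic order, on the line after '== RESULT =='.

Regress:
  G ∩ del = {}  (empty — regression defined)
  G \ add = {handempty, on(d,a)} \ {clear(g), handempty, on(g,d)} = {on(d,a)}
  ∪ pre   = {on(d,a)} ∪ {clear(d), holding(g)}
          = {clear(d), holding(g), on(d,a)}

== RESULT ==
["clear(d)", "holding(g)", "on(d,a)"]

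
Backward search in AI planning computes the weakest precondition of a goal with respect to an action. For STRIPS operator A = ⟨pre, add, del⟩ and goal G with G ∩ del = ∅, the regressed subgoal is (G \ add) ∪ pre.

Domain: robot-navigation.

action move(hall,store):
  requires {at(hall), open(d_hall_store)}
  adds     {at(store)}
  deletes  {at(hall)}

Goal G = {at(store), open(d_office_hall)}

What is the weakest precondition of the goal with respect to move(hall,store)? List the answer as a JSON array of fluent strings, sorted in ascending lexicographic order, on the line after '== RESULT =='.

Compute (G \ add) ∪ pre:
  G ∩ del = {}  (empty — regression defined)
  G \ add = {at(store), open(d_office_hall)} \ {at(store)} = {open(d_office_hall)}
  ∪ pre   = {open(d_office_hall)} ∪ {at(hall), open(d_hall_store)}
          = {at(hall), open(d_hall_store), open(d_office_hall)}

== RESULT ==
["at(hall)", "open(d_hall_store)", "open(d_office_hall)"]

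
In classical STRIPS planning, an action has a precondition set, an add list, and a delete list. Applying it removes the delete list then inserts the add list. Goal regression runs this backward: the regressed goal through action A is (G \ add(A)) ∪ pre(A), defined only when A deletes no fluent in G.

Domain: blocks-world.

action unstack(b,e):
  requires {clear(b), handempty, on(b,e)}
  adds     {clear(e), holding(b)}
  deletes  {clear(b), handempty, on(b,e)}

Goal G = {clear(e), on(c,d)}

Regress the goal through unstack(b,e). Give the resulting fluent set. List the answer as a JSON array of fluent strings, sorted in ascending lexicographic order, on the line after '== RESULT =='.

Compute (G \ add) ∪ pre:
  G ∩ del = {}  (empty — regression defined)
  G \ add = {clear(e), on(c,d)} \ {clear(e), holding(b)} = {on(c,d)}
  ∪ pre   = {on(c,d)} ∪ {clear(b), handempty, on(b,e)}
          = {clear(b), handempty, on(b,e), on(c,d)}

== RESULT ==
["clear(b)", "handempty", "on(b,e)", "on(c,d)"]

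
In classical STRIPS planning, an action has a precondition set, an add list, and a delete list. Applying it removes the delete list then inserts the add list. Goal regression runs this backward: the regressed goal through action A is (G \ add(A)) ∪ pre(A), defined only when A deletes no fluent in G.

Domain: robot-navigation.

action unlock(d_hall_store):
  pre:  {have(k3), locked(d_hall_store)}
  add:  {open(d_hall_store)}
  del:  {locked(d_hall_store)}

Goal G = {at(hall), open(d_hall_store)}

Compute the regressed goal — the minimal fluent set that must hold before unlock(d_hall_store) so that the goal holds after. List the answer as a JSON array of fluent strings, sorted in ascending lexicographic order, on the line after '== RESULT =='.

Regress:
  G ∩ del = {}  (empty — regression defined)
  G \ add = {at(hall), open(d_hall_store)} \ {open(d_hall_store)} = {at(hall)}
  ∪ pre   = {at(hall)} ∪ {have(k3), locked(d_hall_store)}
          = {at(hall), have(k3), locked(d_hall_store)}

== RESULT ==
["at(hall)", "have(k3)", "locked(d_hall_store)"]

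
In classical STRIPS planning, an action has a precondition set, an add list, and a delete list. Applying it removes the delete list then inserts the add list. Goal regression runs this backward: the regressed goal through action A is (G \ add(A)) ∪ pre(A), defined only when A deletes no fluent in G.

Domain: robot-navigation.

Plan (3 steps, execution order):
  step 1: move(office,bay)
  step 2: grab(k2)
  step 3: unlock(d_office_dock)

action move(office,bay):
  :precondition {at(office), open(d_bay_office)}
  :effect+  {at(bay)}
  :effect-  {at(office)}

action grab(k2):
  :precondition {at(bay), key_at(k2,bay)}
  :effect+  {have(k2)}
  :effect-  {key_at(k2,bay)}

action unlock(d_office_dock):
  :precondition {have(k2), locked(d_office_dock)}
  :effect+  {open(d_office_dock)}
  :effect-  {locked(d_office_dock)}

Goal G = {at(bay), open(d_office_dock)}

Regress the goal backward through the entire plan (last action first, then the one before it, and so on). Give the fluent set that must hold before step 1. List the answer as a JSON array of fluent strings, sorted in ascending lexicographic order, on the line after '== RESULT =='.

Work backward from the goal:
  through step 3 (unlock(d_office_dock)): drop {open(d_office_dock)}, keep {at(bay)}, require {have(k2), locked(d_office_dock)}
    → {at(bay), have(k2), locked(d_office_dock)}
  through step 2 (grab(k2)): drop {have(k2)}, keep {at(bay), locked(d_office_dock)}, require {at(bay), key_at(k2,bay)}
    → {at(bay), key_at(k2,bay), locked(d_office_dock)}
  through step 1 (move(office,bay)): drop {at(bay)}, keep {key_at(k2,bay), locked(d_office_dock)}, require {at(office), open(d_bay_office)}
    → {at(office), key_at(k2,bay), locked(d_office_dock), open(d_bay_office)}

== RESULT ==
["at(office)", "key_at(k2,bay)", "locked(d_office_dock)", "open(d_bay_office)"]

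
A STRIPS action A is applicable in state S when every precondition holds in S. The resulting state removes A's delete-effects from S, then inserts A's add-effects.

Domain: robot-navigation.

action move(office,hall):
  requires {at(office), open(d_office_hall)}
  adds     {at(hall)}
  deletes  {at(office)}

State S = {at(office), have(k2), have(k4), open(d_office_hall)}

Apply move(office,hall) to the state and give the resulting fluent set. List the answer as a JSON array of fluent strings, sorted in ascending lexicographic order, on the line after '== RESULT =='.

Compute (S \ del) ∪ add:
  pre ⊆ S: {at(office), open(d_office_hall)} ⊆ S  — applicable
  S \ del = {have(k2), have(k4), open(d_office_hall)}
  ∪ add   = {at(hall), have(k2), have(k4), open(d_office_hall)}

== RESULT ==
["at(hall)", "have(k2)", "have(k4)", "open(d_office_hall)"]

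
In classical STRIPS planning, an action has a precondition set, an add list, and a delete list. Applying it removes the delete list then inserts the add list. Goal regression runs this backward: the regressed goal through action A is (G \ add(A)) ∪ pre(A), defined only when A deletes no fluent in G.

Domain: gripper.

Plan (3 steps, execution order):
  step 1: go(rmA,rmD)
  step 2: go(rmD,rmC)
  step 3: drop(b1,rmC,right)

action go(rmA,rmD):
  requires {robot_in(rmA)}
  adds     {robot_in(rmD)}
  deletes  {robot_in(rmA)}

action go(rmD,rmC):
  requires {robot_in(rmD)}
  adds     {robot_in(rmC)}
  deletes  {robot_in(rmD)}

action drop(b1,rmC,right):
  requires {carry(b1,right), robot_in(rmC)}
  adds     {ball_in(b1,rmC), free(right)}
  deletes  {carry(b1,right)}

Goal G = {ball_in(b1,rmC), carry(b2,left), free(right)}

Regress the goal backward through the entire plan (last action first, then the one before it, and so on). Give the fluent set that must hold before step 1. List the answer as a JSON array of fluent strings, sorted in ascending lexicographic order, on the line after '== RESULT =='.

Work backward from the goal:
  through step 3 (drop(b1,rmC,right)): drop {ball_in(b1,rmC), free(right)}, keep {carry(b2,left)}, require {carry(b1,right), robot_in(rmC)}
    → {carry(b1,right), carry(b2,left), robot_in(rmC)}
  through step 2 (go(rmD,rmC)): drop {robot_in(rmC)}, keep {carry(b1,right), carry(b2,left)}, require {robot_in(rmD)}
    → {carry(b1,right), carry(b2,left), robot_in(rmD)}
  through step 1 (go(rmA,rmD)): drop {robot_in(rmD)}, keep {carry(b1,right), carry(b2,left)}, require {robot_in(rmA)}
    → {carry(b1,right), carry(b2,left), robot_in(rmA)}

== RESULT ==
["carry(b1,right)", "carry(b2,left)", "robot_in(rmA)"]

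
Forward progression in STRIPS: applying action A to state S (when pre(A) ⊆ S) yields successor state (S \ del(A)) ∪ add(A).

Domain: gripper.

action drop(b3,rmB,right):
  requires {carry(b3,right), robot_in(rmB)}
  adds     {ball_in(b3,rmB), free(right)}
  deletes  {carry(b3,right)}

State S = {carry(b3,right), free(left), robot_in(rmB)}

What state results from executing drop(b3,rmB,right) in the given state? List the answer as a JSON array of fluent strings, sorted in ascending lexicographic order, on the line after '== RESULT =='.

Progress:
  pre ⊆ S: {carry(b3,right), robot_in(rmB)} ⊆ S  — applicable
  S \ del = {free(left), robot_in(rmB)}
  ∪ add   = {ball_in(b3,rmB), free(left), free(right), robot_in(rmB)}

== RESULT ==
["ball_in(b3,rmB)", "free(left)", "free(right)", "robot_in(rmB)"]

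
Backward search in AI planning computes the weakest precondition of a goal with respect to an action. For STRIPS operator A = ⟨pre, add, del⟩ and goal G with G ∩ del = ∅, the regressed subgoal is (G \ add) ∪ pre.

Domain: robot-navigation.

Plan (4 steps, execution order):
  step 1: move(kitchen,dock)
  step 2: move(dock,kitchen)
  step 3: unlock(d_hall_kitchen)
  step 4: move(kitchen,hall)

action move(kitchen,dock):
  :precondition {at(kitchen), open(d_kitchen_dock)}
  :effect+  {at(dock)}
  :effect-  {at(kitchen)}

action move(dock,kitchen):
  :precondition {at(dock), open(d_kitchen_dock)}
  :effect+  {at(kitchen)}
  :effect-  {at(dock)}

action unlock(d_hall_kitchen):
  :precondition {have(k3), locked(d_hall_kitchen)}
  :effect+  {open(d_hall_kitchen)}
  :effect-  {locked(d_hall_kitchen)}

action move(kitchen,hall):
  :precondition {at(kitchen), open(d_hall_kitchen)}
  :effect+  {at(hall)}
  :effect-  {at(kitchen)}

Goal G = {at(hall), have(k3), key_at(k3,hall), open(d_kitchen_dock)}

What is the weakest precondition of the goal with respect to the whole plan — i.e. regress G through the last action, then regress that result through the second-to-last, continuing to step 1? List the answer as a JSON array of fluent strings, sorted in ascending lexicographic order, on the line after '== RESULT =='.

Work backward from the goal:
  through step 4 (move(kitchen,hall)): drop {at(hall)}, keep {have(k3), key_at(k3,hall), open(d_kitchen_dock)}, require {at(kitchen), open(d_hall_kitchen)}
    → {at(kitchen), have(k3), key_at(k3,hall), open(d_hall_kitchen), open(d_kitchen_dock)}
  through step 3 (unlock(d_hall_kitchen)): drop {open(d_hall_kitchen)}, keep {at(kitchen), have(k3), key_at(k3,hall), open(d_kitchen_dock)}, require {have(k3), locked(d_hall_kitchen)}
    → {at(kitchen), have(k3), key_at(k3,hall), locked(d_hall_kitchen), open(d_kitchen_dock)}
  through step 2 (move(dock,kitchen)): drop {at(kitchen)}, keep {have(k3), key_at(k3,hall), locked(d_hall_kitchen), open(d_kitchen_dock)}, require {at(dock), open(d_kitchen_dock)}
    → {at(dock), have(k3), key_at(k3,hall), locked(d_hall_kitchen), open(d_kitchen_dock)}
  through step 1 (move(kitchen,dock)): drop {at(dock)}, keep {have(k3), key_at(k3,hall), locked(d_hall_kitchen), open(d_kitchen_dock)}, require {at(kitchen), open(d_kitchen_dock)}
    → {at(kitchen), have(k3), key_at(k3,hall), locked(d_hall_kitchen), open(d_kitchen_dock)}

== RESULT ==
["at(kitchen)", "have(k3)", "key_at(k3,hall)", "locked(d_hall_kitchen)", "open(d_kitchen_dock)"]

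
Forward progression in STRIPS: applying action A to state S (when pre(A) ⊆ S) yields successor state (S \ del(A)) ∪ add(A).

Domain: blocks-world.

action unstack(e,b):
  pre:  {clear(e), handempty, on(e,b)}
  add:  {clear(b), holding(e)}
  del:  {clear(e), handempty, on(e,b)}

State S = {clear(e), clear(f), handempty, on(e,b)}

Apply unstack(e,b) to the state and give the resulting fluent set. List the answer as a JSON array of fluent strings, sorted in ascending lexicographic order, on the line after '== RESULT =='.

Progress:
  pre ⊆ S: {clear(e), handempty, on(e,b)} ⊆ S  — applicable
  S \ del = {clear(f)}
  ∪ add   = {clear(b), clear(f), holding(e)}

== RESULT ==
["clear(b)", "clear(f)", "holding(e)"]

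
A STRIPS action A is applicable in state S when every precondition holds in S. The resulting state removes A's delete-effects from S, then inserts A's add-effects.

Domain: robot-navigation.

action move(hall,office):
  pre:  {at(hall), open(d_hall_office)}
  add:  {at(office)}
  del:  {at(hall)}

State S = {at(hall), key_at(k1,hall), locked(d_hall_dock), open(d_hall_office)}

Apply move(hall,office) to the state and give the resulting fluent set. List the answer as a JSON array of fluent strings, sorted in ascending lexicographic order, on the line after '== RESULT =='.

Progress:
  pre ⊆ S: {at(hall), open(d_hall_office)} ⊆ S  — applicable
  S \ del = {key_at(k1,hall), locked(d_hall_dock), open(d_hall_office)}
  ∪ add   = {at(office), key_at(k1,hall), locked(d_hall_dock), open(d_hall_office)}

== RESULT ==
["at(office)", "key_at(k1,hall)", "locked(d_hall_dock)", "open(d_hall_office)"]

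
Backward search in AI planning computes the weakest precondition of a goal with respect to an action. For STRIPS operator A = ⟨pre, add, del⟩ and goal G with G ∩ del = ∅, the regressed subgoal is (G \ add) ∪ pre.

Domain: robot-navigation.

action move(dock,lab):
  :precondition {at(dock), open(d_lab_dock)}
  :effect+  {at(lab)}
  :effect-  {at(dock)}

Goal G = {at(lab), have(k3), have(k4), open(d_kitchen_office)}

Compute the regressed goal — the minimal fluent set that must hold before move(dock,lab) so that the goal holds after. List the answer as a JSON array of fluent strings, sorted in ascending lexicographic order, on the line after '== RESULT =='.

Regress:
  G ∩ del = {}  (empty — regression defined)
  G \ add = {at(lab), have(k3), have(k4), open(d_kitchen_office)} \ {at(lab)} = {have(k3), have(k4), open(d_kitchen_office)}
  ∪ pre   = {have(k3), have(k4), open(d_kitchen_office)} ∪ {at(dock), open(d_lab_dock)}
          = {at(dock), have(k3), have(k4), open(d_kitchen_office), open(d_lab_dock)}

== RESULT ==
["at(dock)", "have(k3)", "have(k4)", "open(d_kitchen_office)", "open(d_lab_dock)"]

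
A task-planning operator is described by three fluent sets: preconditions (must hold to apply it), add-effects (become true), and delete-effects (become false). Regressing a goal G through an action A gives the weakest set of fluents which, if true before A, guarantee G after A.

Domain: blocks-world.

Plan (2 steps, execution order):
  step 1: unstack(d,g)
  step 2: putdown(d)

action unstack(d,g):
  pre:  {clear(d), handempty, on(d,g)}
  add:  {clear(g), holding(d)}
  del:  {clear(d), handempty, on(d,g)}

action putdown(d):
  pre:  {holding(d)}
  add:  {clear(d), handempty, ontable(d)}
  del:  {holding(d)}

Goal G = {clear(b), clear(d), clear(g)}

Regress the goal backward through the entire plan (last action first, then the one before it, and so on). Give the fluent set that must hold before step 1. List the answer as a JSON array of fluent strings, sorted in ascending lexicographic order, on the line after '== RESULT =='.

Work backward from the goal:
  through step 2 (putdown(d)): drop {clear(d)}, keep {clear(b), clear(g)}, require {holding(d)}
    → {clear(b), clear(g), holding(d)}
  through step 1 (unstack(d,g)): drop {clear(g), holding(d)}, keep {clear(b)}, require {clear(d), handempty, on(d,g)}
    → {clear(b), clear(d), handempty, on(d,g)}

== RESULT ==
["clear(b)", "clear(d)", "handempty", "on(d,g)"]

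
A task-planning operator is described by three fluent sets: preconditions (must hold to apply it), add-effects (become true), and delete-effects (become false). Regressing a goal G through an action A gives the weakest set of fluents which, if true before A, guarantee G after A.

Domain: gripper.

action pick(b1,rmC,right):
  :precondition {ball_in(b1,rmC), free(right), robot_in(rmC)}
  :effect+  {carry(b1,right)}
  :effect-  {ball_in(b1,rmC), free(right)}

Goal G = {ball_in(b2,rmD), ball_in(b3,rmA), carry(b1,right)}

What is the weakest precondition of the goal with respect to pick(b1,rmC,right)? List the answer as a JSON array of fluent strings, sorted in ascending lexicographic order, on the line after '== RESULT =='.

Regress:
  G ∩ del = {}  (empty — regression defined)
  G \ add = {ball_in(b2,rmD), ball_in(b3,rmA), carry(b1,right)} \ {carry(b1,right)} = {ball_in(b2,rmD), ball_in(b3,rmA)}
  ∪ pre   = {ball_in(b2,rmD), ball_in(b3,rmA)} ∪ {ball_in(b1,rmC), free(right), robot_in(rmC)}
          = {ball_in(b1,rmC), ball_in(b2,rmD), ball_in(b3,rmA), free(right), robot_in(rmC)}

== RESULT ==
["ball_in(b1,rmC)", "ball_in(b2,rmD)", "ball_in(b3,rmA)", "free(right)", "robot_in(rmC)"]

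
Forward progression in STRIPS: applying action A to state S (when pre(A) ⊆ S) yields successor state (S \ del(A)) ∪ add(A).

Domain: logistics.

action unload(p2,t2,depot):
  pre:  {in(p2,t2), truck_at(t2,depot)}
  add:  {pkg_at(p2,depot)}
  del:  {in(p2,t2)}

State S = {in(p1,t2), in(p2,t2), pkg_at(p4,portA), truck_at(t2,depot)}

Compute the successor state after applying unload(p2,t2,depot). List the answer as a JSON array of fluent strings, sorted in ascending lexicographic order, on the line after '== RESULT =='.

Compute (S \ del) ∪ add:
  pre ⊆ S: {in(p2,t2), truck_at(t2,depot)} ⊆ S  — applicable
  S \ del = {in(p1,t2), pkg_at(p4,portA), truck_at(t2,depot)}
  ∪ add   = {in(p1,t2), pkg_at(p2,depot), pkg_at(p4,portA), truck_at(t2,depot)}

== RESULT ==
["in(p1,t2)", "pkg_at(p2,depot)", "pkg_at(p4,portA)", "truck_at(t2,depot)"]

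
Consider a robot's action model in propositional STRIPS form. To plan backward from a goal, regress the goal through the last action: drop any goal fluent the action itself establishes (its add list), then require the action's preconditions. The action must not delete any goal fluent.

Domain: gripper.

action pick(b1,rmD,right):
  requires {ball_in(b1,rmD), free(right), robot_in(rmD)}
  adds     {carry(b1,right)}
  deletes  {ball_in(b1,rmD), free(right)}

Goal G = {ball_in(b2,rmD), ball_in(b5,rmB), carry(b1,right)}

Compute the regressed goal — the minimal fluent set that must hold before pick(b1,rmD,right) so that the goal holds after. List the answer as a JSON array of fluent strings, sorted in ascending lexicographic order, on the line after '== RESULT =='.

Compute (G \ add) ∪ pre:
  G ∩ del = {}  (empty — regression defined)
  G \ add = {ball_in(b2,rmD), ball_in(b5,rmB), carry(b1,right)} \ {carry(b1,right)} = {ball_in(b2,rmD), ball_in(b5,rmB)}
  ∪ pre   = {ball_in(b2,rmD), ball_in(b5,rmB)} ∪ {ball_in(b1,rmD), free(right), robot_in(rmD)}
          = {ball_in(b1,rmD), ball_in(b2,rmD), ball_in(b5,rmB), free(right), robot_in(rmD)}

== RESULT ==
["ball_in(b1,rmD)", "ball_in(b2,rmD)", "ball_in(b5,rmB)", "free(right)", "robot_in(rmD)"]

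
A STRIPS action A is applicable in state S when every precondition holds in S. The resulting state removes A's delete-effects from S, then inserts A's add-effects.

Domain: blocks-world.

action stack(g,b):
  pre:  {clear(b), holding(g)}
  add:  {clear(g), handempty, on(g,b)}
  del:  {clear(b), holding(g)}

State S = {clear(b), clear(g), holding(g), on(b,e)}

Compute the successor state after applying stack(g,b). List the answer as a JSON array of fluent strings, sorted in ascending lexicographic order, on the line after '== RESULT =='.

Progress:
  pre ⊆ S: {clear(b), holding(g)} ⊆ S  — applicable
  S \ del = {clear(g), on(b,e)}
  ∪ add   = {clear(g), handempty, on(b,e), on(g,b)}

== RESULT ==
["clear(g)", "handempty", "on(b,e)", "on(g,b)"]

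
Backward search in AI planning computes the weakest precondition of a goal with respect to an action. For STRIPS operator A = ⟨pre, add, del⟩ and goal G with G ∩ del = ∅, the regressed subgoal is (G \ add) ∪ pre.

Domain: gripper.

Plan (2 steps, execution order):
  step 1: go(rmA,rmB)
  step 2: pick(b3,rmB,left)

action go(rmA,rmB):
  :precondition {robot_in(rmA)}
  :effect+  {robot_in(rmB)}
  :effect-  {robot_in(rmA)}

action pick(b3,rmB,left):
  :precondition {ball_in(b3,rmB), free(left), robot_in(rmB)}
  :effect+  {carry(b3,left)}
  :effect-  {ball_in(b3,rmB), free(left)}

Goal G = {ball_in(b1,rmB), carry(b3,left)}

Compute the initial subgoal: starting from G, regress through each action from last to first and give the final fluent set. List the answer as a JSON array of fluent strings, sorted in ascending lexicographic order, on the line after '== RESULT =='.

Work backward from the goal:
  through step 2 (pick(b3,rmB,left)): drop {carry(b3,left)}, keep {ball_in(b1,rmB)}, require {ball_in(b3,rmB), free(left), robot_in(rmB)}
    → {ball_in(b1,rmB), ball_in(b3,rmB), free(left), robot_in(rmB)}
  through step 1 (go(rmA,rmB)): drop {robot_in(rmB)}, keep {ball_in(b1,rmB), ball_in(b3,rmB), free(left)}, require {robot_in(rmA)}
    → {ball_in(b1,rmB), ball_in(b3,rmB), free(left), robot_in(rmA)}

== RESULT ==
["ball_in(b1,rmB)", "ball_in(b3,rmB)", "free(left)", "robot_in(rmA)"]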